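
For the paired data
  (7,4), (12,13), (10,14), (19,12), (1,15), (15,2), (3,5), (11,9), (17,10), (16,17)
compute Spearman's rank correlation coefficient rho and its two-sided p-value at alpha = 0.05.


Step 1: Rank x and y separately (midranks; no ties here).
rank(x): 7->3, 12->6, 10->4, 19->10, 1->1, 15->7, 3->2, 11->5, 17->9, 16->8
rank(y): 4->2, 13->7, 14->8, 12->6, 15->9, 2->1, 5->3, 9->4, 10->5, 17->10
Step 2: d_i = R_x(i) - R_y(i); compute d_i^2.
  (3-2)^2=1, (6-7)^2=1, (4-8)^2=16, (10-6)^2=16, (1-9)^2=64, (7-1)^2=36, (2-3)^2=1, (5-4)^2=1, (9-5)^2=16, (8-10)^2=4
sum(d^2) = 156.
Step 3: rho = 1 - 6*156 / (10*(10^2 - 1)) = 1 - 936/990 = 0.054545.
Step 4: Under H0, t = rho * sqrt((n-2)/(1-rho^2)) = 0.1545 ~ t(8).
Step 5: Two-sided p-value from the t-distribution with 8 df = 0.881036.
Step 6: alpha = 0.05. fail to reject H0.

rho = 0.0545, p = 0.881036, fail to reject H0 at alpha = 0.05.


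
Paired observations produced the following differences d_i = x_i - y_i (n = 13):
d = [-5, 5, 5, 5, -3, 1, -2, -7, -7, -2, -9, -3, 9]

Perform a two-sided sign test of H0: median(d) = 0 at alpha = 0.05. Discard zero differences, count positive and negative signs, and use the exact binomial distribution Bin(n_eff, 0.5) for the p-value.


Step 1: Discard zero differences. Original n = 13; n_eff = number of nonzero differences = 13.
Nonzero differences (with sign): -5, +5, +5, +5, -3, +1, -2, -7, -7, -2, -9, -3, +9
Step 2: Count signs: positive = 5, negative = 8.
Step 3: Under H0: P(positive) = 0.5, so the number of positives S ~ Bin(13, 0.5).
Step 4: Two-sided exact p-value = sum of Bin(13,0.5) probabilities at or below the observed probability = 0.581055.
Step 5: alpha = 0.05. fail to reject H0.

n_eff = 13, pos = 5, neg = 8, p = 0.581055, fail to reject H0.


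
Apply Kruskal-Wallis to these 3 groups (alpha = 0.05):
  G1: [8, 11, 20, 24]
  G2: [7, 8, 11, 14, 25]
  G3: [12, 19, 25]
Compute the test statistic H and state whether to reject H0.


Step 1: Combine all N = 12 observations and assign midranks.
sorted (value, group, rank): (7,G2,1), (8,G1,2.5), (8,G2,2.5), (11,G1,4.5), (11,G2,4.5), (12,G3,6), (14,G2,7), (19,G3,8), (20,G1,9), (24,G1,10), (25,G2,11.5), (25,G3,11.5)
Step 2: Sum ranks within each group.
R_1 = 26 (n_1 = 4)
R_2 = 26.5 (n_2 = 5)
R_3 = 25.5 (n_3 = 3)
Step 3: H = 12/(N(N+1)) * sum(R_i^2/n_i) - 3(N+1)
     = 12/(12*13) * (26^2/4 + 26.5^2/5 + 25.5^2/3) - 3*13
     = 0.076923 * 526.2 - 39
     = 1.476923.
Step 4: Ties present; correction factor C = 1 - 18/(12^3 - 12) = 0.989510. Corrected H = 1.476923 / 0.989510 = 1.492580.
Step 5: Under H0, H ~ chi^2(2); p-value = 0.474122.
Step 6: alpha = 0.05. fail to reject H0.

H = 1.4926, df = 2, p = 0.474122, fail to reject H0.


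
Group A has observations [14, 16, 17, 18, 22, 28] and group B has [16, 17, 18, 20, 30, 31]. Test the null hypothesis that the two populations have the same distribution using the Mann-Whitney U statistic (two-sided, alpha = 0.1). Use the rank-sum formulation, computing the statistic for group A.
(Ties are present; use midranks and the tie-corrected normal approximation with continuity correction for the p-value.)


Step 1: Combine and sort all 12 observations; assign midranks.
sorted (value, group): (14,X), (16,X), (16,Y), (17,X), (17,Y), (18,X), (18,Y), (20,Y), (22,X), (28,X), (30,Y), (31,Y)
ranks: 14->1, 16->2.5, 16->2.5, 17->4.5, 17->4.5, 18->6.5, 18->6.5, 20->8, 22->9, 28->10, 30->11, 31->12
Step 2: Rank sum for X: R1 = 1 + 2.5 + 4.5 + 6.5 + 9 + 10 = 33.5.
Step 3: U_X = R1 - n1(n1+1)/2 = 33.5 - 6*7/2 = 33.5 - 21 = 12.5.
       U_Y = n1*n2 - U_X = 36 - 12.5 = 23.5.
Step 4: Ties are present, so use the tie-corrected normal approximation (with continuity correction) for the p-value.
Step 5: p-value = 0.420893; compare to alpha = 0.1. fail to reject H0.

U_X = 12.5, p = 0.420893, fail to reject H0 at alpha = 0.1.


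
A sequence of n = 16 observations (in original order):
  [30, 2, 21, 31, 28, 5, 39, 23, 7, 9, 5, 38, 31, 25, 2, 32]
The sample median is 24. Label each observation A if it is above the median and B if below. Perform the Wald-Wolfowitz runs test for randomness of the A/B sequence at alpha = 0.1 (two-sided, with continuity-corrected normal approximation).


Step 1: Compute median = 24; label A = above, B = below.
Labels in order: ABBAABABBBBAAABA  (n_A = 8, n_B = 8)
Step 2: Count runs R = 9.
Step 3: Under H0 (random ordering), E[R] = 2*n_A*n_B/(n_A+n_B) + 1 = 2*8*8/16 + 1 = 9.0000.
        Var[R] = 2*n_A*n_B*(2*n_A*n_B - n_A - n_B) / ((n_A+n_B)^2 * (n_A+n_B-1)) = 14336/3840 = 3.7333.
        SD[R] = 1.9322.
Step 4: R = E[R], so z = 0 with no continuity correction.
Step 5: Two-sided p-value via normal approximation = 2*(1 - Phi(|z|)) = 1.000000.
Step 6: alpha = 0.1. fail to reject H0.

R = 9, z = 0.0000, p = 1.000000, fail to reject H0.


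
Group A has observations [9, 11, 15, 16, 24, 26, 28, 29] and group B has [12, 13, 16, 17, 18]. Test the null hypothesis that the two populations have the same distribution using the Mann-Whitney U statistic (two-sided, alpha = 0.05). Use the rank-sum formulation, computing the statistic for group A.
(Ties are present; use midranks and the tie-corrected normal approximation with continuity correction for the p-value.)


Step 1: Combine and sort all 13 observations; assign midranks.
sorted (value, group): (9,X), (11,X), (12,Y), (13,Y), (15,X), (16,X), (16,Y), (17,Y), (18,Y), (24,X), (26,X), (28,X), (29,X)
ranks: 9->1, 11->2, 12->3, 13->4, 15->5, 16->6.5, 16->6.5, 17->8, 18->9, 24->10, 26->11, 28->12, 29->13
Step 2: Rank sum for X: R1 = 1 + 2 + 5 + 6.5 + 10 + 11 + 12 + 13 = 60.5.
Step 3: U_X = R1 - n1(n1+1)/2 = 60.5 - 8*9/2 = 60.5 - 36 = 24.5.
       U_Y = n1*n2 - U_X = 40 - 24.5 = 15.5.
Step 4: Ties are present, so use the tie-corrected normal approximation (with continuity correction) for the p-value.
Step 5: p-value = 0.557643; compare to alpha = 0.05. fail to reject H0.

U_X = 24.5, p = 0.557643, fail to reject H0 at alpha = 0.05.


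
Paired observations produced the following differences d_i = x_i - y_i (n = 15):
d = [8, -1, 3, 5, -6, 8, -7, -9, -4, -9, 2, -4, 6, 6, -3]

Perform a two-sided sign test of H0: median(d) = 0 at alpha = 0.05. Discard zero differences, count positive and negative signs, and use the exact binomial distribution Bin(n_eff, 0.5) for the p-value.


Step 1: Discard zero differences. Original n = 15; n_eff = number of nonzero differences = 15.
Nonzero differences (with sign): +8, -1, +3, +5, -6, +8, -7, -9, -4, -9, +2, -4, +6, +6, -3
Step 2: Count signs: positive = 7, negative = 8.
Step 3: Under H0: P(positive) = 0.5, so the number of positives S ~ Bin(15, 0.5).
Step 4: Two-sided exact p-value = sum of Bin(15,0.5) probabilities at or below the observed probability = 1.000000.
Step 5: alpha = 0.05. fail to reject H0.

n_eff = 15, pos = 7, neg = 8, p = 1.000000, fail to reject H0.


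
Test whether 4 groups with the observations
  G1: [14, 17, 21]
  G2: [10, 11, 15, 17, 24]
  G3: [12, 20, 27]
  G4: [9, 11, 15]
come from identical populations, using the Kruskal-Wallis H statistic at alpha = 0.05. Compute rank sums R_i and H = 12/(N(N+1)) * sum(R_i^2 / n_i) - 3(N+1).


Step 1: Combine all N = 14 observations and assign midranks.
sorted (value, group, rank): (9,G4,1), (10,G2,2), (11,G2,3.5), (11,G4,3.5), (12,G3,5), (14,G1,6), (15,G2,7.5), (15,G4,7.5), (17,G1,9.5), (17,G2,9.5), (20,G3,11), (21,G1,12), (24,G2,13), (27,G3,14)
Step 2: Sum ranks within each group.
R_1 = 27.5 (n_1 = 3)
R_2 = 35.5 (n_2 = 5)
R_3 = 30 (n_3 = 3)
R_4 = 12 (n_4 = 3)
Step 3: H = 12/(N(N+1)) * sum(R_i^2/n_i) - 3(N+1)
     = 12/(14*15) * (27.5^2/3 + 35.5^2/5 + 30^2/3 + 12^2/3) - 3*15
     = 0.057143 * 852.133 - 45
     = 3.693333.
Step 4: Ties present; correction factor C = 1 - 18/(14^3 - 14) = 0.993407. Corrected H = 3.693333 / 0.993407 = 3.717847.
Step 5: Under H0, H ~ chi^2(3); p-value = 0.293588.
Step 6: alpha = 0.05. fail to reject H0.

H = 3.7178, df = 3, p = 0.293588, fail to reject H0.


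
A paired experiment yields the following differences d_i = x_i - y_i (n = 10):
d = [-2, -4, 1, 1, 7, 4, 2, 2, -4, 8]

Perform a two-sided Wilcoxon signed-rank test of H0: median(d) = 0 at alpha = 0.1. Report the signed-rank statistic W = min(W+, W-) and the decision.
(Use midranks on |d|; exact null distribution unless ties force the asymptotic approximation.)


Step 1: Drop any zero differences (none here) and take |d_i|.
|d| = [2, 4, 1, 1, 7, 4, 2, 2, 4, 8]
Step 2: Midrank |d_i| (ties get averaged ranks).
ranks: |2|->4, |4|->7, |1|->1.5, |1|->1.5, |7|->9, |4|->7, |2|->4, |2|->4, |4|->7, |8|->10
Step 3: Attach original signs; sum ranks with positive sign and with negative sign.
W+ = 1.5 + 1.5 + 9 + 7 + 4 + 4 + 10 = 37
W- = 4 + 7 + 7 = 18
(Check: W+ + W- = 55 should equal n(n+1)/2 = 55.)
Step 4: Test statistic W = min(W+, W-) = 18.
Step 5: Ties in |d|, so use the tie-corrected normal approximation.
        E[W] = n(n+1)/4 = 10*11/4 = 27.5.
        Tie groups: |d|=1 (t=2), |d|=2 (t=3), |d|=4 (t=3); sum(t^3 - t) = 54.
        Var[W] = n(n+1)(2n+1)/24 - sum(t^3-t)/48 = 2310/24 - 54/48 = 95.125.
        z = (W - E[W]) / sqrt(Var[W]) = (18 - 27.5) / 9.7532 = -0.9740.
        Two-sided p = 2*Phi(z) = 0.330037.
Step 6: alpha = 0.1. fail to reject H0.

W+ = 37, W- = 18, W = min = 18, p = 0.330037, fail to reject H0.


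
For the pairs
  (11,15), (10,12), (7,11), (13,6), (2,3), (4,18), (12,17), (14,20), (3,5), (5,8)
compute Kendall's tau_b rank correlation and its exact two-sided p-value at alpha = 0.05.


Step 1: Enumerate the 45 unordered pairs (i,j) with i<j and classify each by sign(x_j-x_i) * sign(y_j-y_i).
  (1,2):dx=-1,dy=-3->C; (1,3):dx=-4,dy=-4->C; (1,4):dx=+2,dy=-9->D; (1,5):dx=-9,dy=-12->C
  (1,6):dx=-7,dy=+3->D; (1,7):dx=+1,dy=+2->C; (1,8):dx=+3,dy=+5->C; (1,9):dx=-8,dy=-10->C
  (1,10):dx=-6,dy=-7->C; (2,3):dx=-3,dy=-1->C; (2,4):dx=+3,dy=-6->D; (2,5):dx=-8,dy=-9->C
  (2,6):dx=-6,dy=+6->D; (2,7):dx=+2,dy=+5->C; (2,8):dx=+4,dy=+8->C; (2,9):dx=-7,dy=-7->C
  (2,10):dx=-5,dy=-4->C; (3,4):dx=+6,dy=-5->D; (3,5):dx=-5,dy=-8->C; (3,6):dx=-3,dy=+7->D
  (3,7):dx=+5,dy=+6->C; (3,8):dx=+7,dy=+9->C; (3,9):dx=-4,dy=-6->C; (3,10):dx=-2,dy=-3->C
  (4,5):dx=-11,dy=-3->C; (4,6):dx=-9,dy=+12->D; (4,7):dx=-1,dy=+11->D; (4,8):dx=+1,dy=+14->C
  (4,9):dx=-10,dy=-1->C; (4,10):dx=-8,dy=+2->D; (5,6):dx=+2,dy=+15->C; (5,7):dx=+10,dy=+14->C
  (5,8):dx=+12,dy=+17->C; (5,9):dx=+1,dy=+2->C; (5,10):dx=+3,dy=+5->C; (6,7):dx=+8,dy=-1->D
  (6,8):dx=+10,dy=+2->C; (6,9):dx=-1,dy=-13->C; (6,10):dx=+1,dy=-10->D; (7,8):dx=+2,dy=+3->C
  (7,9):dx=-9,dy=-12->C; (7,10):dx=-7,dy=-9->C; (8,9):dx=-11,dy=-15->C; (8,10):dx=-9,dy=-12->C
  (9,10):dx=+2,dy=+3->C
Step 2: C = 34, D = 11, total pairs = 45.
Step 3: tau = (C - D)/(n(n-1)/2) = (34 - 11)/45 = 0.511111.
Step 4: Exact two-sided p-value (enumerate n! = 3628800 permutations of y under H0): p = 0.046623.
Step 5: alpha = 0.05. reject H0.

tau_b = 0.5111 (C=34, D=11), p = 0.046623, reject H0.


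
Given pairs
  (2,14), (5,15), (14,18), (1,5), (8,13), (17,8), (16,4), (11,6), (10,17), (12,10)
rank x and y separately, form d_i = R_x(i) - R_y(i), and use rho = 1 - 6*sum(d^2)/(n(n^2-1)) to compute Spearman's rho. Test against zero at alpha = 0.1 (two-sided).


Step 1: Rank x and y separately (midranks; no ties here).
rank(x): 2->2, 5->3, 14->8, 1->1, 8->4, 17->10, 16->9, 11->6, 10->5, 12->7
rank(y): 14->7, 15->8, 18->10, 5->2, 13->6, 8->4, 4->1, 6->3, 17->9, 10->5
Step 2: d_i = R_x(i) - R_y(i); compute d_i^2.
  (2-7)^2=25, (3-8)^2=25, (8-10)^2=4, (1-2)^2=1, (4-6)^2=4, (10-4)^2=36, (9-1)^2=64, (6-3)^2=9, (5-9)^2=16, (7-5)^2=4
sum(d^2) = 188.
Step 3: rho = 1 - 6*188 / (10*(10^2 - 1)) = 1 - 1128/990 = -0.139394.
Step 4: Under H0, t = rho * sqrt((n-2)/(1-rho^2)) = -0.3982 ~ t(8).
Step 5: Two-sided p-value from the t-distribution with 8 df = 0.700932.
Step 6: alpha = 0.1. fail to reject H0.

rho = -0.1394, p = 0.700932, fail to reject H0 at alpha = 0.1.


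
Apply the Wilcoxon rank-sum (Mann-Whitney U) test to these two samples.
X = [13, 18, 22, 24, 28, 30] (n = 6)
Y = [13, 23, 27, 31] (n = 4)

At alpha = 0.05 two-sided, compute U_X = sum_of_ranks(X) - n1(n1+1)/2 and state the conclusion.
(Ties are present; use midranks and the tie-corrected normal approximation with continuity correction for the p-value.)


Step 1: Combine and sort all 10 observations; assign midranks.
sorted (value, group): (13,X), (13,Y), (18,X), (22,X), (23,Y), (24,X), (27,Y), (28,X), (30,X), (31,Y)
ranks: 13->1.5, 13->1.5, 18->3, 22->4, 23->5, 24->6, 27->7, 28->8, 30->9, 31->10
Step 2: Rank sum for X: R1 = 1.5 + 3 + 4 + 6 + 8 + 9 = 31.5.
Step 3: U_X = R1 - n1(n1+1)/2 = 31.5 - 6*7/2 = 31.5 - 21 = 10.5.
       U_Y = n1*n2 - U_X = 24 - 10.5 = 13.5.
Step 4: Ties are present, so use the tie-corrected normal approximation (with continuity correction) for the p-value.
Step 5: p-value = 0.830664; compare to alpha = 0.05. fail to reject H0.

U_X = 10.5, p = 0.830664, fail to reject H0 at alpha = 0.05.


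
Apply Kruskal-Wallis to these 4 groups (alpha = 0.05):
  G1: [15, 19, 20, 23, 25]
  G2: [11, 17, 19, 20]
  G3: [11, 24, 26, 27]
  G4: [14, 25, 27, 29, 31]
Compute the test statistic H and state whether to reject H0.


Step 1: Combine all N = 18 observations and assign midranks.
sorted (value, group, rank): (11,G2,1.5), (11,G3,1.5), (14,G4,3), (15,G1,4), (17,G2,5), (19,G1,6.5), (19,G2,6.5), (20,G1,8.5), (20,G2,8.5), (23,G1,10), (24,G3,11), (25,G1,12.5), (25,G4,12.5), (26,G3,14), (27,G3,15.5), (27,G4,15.5), (29,G4,17), (31,G4,18)
Step 2: Sum ranks within each group.
R_1 = 41.5 (n_1 = 5)
R_2 = 21.5 (n_2 = 4)
R_3 = 42 (n_3 = 4)
R_4 = 66 (n_4 = 5)
Step 3: H = 12/(N(N+1)) * sum(R_i^2/n_i) - 3(N+1)
     = 12/(18*19) * (41.5^2/5 + 21.5^2/4 + 42^2/4 + 66^2/5) - 3*19
     = 0.035088 * 1772.21 - 57
     = 5.182895.
Step 4: Ties present; correction factor C = 1 - 30/(18^3 - 18) = 0.994840. Corrected H = 5.182895 / 0.994840 = 5.209777.
Step 5: Under H0, H ~ chi^2(3); p-value = 0.157065.
Step 6: alpha = 0.05. fail to reject H0.

H = 5.2098, df = 3, p = 0.157065, fail to reject H0.


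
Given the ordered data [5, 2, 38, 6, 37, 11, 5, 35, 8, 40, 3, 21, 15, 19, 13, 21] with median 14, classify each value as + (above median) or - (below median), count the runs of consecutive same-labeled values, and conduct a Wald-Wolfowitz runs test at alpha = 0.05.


Step 1: Compute median = 14; label A = above, B = below.
Labels in order: BBABABBABABAAABA  (n_A = 8, n_B = 8)
Step 2: Count runs R = 12.
Step 3: Under H0 (random ordering), E[R] = 2*n_A*n_B/(n_A+n_B) + 1 = 2*8*8/16 + 1 = 9.0000.
        Var[R] = 2*n_A*n_B*(2*n_A*n_B - n_A - n_B) / ((n_A+n_B)^2 * (n_A+n_B-1)) = 14336/3840 = 3.7333.
        SD[R] = 1.9322.
Step 4: Continuity-corrected z = (R - 0.5 - E[R]) / SD[R] = (12 - 0.5 - 9.0000) / 1.9322 = 1.2939.
Step 5: Two-sided p-value via normal approximation = 2*(1 - Phi(|z|)) = 0.195709.
Step 6: alpha = 0.05. fail to reject H0.

R = 12, z = 1.2939, p = 0.195709, fail to reject H0.


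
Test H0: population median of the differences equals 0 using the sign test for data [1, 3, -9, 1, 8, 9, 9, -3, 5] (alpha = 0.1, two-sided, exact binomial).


Step 1: Discard zero differences. Original n = 9; n_eff = number of nonzero differences = 9.
Nonzero differences (with sign): +1, +3, -9, +1, +8, +9, +9, -3, +5
Step 2: Count signs: positive = 7, negative = 2.
Step 3: Under H0: P(positive) = 0.5, so the number of positives S ~ Bin(9, 0.5).
Step 4: Two-sided exact p-value = sum of Bin(9,0.5) probabilities at or below the observed probability = 0.179688.
Step 5: alpha = 0.1. fail to reject H0.

n_eff = 9, pos = 7, neg = 2, p = 0.179688, fail to reject H0.


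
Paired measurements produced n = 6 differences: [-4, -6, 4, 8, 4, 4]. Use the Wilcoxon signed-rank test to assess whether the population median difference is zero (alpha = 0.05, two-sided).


Step 1: Drop any zero differences (none here) and take |d_i|.
|d| = [4, 6, 4, 8, 4, 4]
Step 2: Midrank |d_i| (ties get averaged ranks).
ranks: |4|->2.5, |6|->5, |4|->2.5, |8|->6, |4|->2.5, |4|->2.5
Step 3: Attach original signs; sum ranks with positive sign and with negative sign.
W+ = 2.5 + 6 + 2.5 + 2.5 = 13.5
W- = 2.5 + 5 = 7.5
(Check: W+ + W- = 21 should equal n(n+1)/2 = 21.)
Step 4: Test statistic W = min(W+, W-) = 7.5.
Step 5: Ties in |d|, so use the tie-corrected normal approximation.
        E[W] = n(n+1)/4 = 6*7/4 = 10.5.
        Tie groups: |d|=4 (t=4); sum(t^3 - t) = 60.
        Var[W] = n(n+1)(2n+1)/24 - sum(t^3-t)/48 = 546/24 - 60/48 = 21.5.
        z = (W - E[W]) / sqrt(Var[W]) = (7.5 - 10.5) / 4.6368 = -0.6470.
        Two-sided p = 2*Phi(z) = 0.517634.
Step 6: alpha = 0.05. fail to reject H0.

W+ = 13.5, W- = 7.5, W = min = 7.5, p = 0.517634, fail to reject H0.


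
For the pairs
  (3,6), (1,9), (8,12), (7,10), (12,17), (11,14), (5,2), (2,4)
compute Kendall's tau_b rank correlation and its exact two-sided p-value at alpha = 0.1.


Step 1: Enumerate the 28 unordered pairs (i,j) with i<j and classify each by sign(x_j-x_i) * sign(y_j-y_i).
  (1,2):dx=-2,dy=+3->D; (1,3):dx=+5,dy=+6->C; (1,4):dx=+4,dy=+4->C; (1,5):dx=+9,dy=+11->C
  (1,6):dx=+8,dy=+8->C; (1,7):dx=+2,dy=-4->D; (1,8):dx=-1,dy=-2->C; (2,3):dx=+7,dy=+3->C
  (2,4):dx=+6,dy=+1->C; (2,5):dx=+11,dy=+8->C; (2,6):dx=+10,dy=+5->C; (2,7):dx=+4,dy=-7->D
  (2,8):dx=+1,dy=-5->D; (3,4):dx=-1,dy=-2->C; (3,5):dx=+4,dy=+5->C; (3,6):dx=+3,dy=+2->C
  (3,7):dx=-3,dy=-10->C; (3,8):dx=-6,dy=-8->C; (4,5):dx=+5,dy=+7->C; (4,6):dx=+4,dy=+4->C
  (4,7):dx=-2,dy=-8->C; (4,8):dx=-5,dy=-6->C; (5,6):dx=-1,dy=-3->C; (5,7):dx=-7,dy=-15->C
  (5,8):dx=-10,dy=-13->C; (6,7):dx=-6,dy=-12->C; (6,8):dx=-9,dy=-10->C; (7,8):dx=-3,dy=+2->D
Step 2: C = 23, D = 5, total pairs = 28.
Step 3: tau = (C - D)/(n(n-1)/2) = (23 - 5)/28 = 0.642857.
Step 4: Exact two-sided p-value (enumerate n! = 40320 permutations of y under H0): p = 0.031151.
Step 5: alpha = 0.1. reject H0.

tau_b = 0.6429 (C=23, D=5), p = 0.031151, reject H0.


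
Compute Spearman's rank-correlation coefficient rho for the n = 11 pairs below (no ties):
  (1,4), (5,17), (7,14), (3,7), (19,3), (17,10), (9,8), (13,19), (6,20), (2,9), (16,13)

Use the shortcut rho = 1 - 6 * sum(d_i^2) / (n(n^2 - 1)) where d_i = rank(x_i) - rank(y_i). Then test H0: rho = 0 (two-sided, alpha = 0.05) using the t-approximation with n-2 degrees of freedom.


Step 1: Rank x and y separately (midranks; no ties here).
rank(x): 1->1, 5->4, 7->6, 3->3, 19->11, 17->10, 9->7, 13->8, 6->5, 2->2, 16->9
rank(y): 4->2, 17->9, 14->8, 7->3, 3->1, 10->6, 8->4, 19->10, 20->11, 9->5, 13->7
Step 2: d_i = R_x(i) - R_y(i); compute d_i^2.
  (1-2)^2=1, (4-9)^2=25, (6-8)^2=4, (3-3)^2=0, (11-1)^2=100, (10-6)^2=16, (7-4)^2=9, (8-10)^2=4, (5-11)^2=36, (2-5)^2=9, (9-7)^2=4
sum(d^2) = 208.
Step 3: rho = 1 - 6*208 / (11*(11^2 - 1)) = 1 - 1248/1320 = 0.054545.
Step 4: Under H0, t = rho * sqrt((n-2)/(1-rho^2)) = 0.1639 ~ t(9).
Step 5: Two-sided p-value from the t-distribution with 9 df = 0.873447.
Step 6: alpha = 0.05. fail to reject H0.

rho = 0.0545, p = 0.873447, fail to reject H0 at alpha = 0.05.


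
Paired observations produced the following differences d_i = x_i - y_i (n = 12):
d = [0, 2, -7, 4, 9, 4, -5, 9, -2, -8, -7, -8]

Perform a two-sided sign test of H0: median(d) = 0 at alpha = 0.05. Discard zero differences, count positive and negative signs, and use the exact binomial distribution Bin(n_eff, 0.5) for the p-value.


Step 1: Discard zero differences. Original n = 12; n_eff = number of nonzero differences = 11.
Nonzero differences (with sign): +2, -7, +4, +9, +4, -5, +9, -2, -8, -7, -8
Step 2: Count signs: positive = 5, negative = 6.
Step 3: Under H0: P(positive) = 0.5, so the number of positives S ~ Bin(11, 0.5).
Step 4: Two-sided exact p-value = sum of Bin(11,0.5) probabilities at or below the observed probability = 1.000000.
Step 5: alpha = 0.05. fail to reject H0.

n_eff = 11, pos = 5, neg = 6, p = 1.000000, fail to reject H0.


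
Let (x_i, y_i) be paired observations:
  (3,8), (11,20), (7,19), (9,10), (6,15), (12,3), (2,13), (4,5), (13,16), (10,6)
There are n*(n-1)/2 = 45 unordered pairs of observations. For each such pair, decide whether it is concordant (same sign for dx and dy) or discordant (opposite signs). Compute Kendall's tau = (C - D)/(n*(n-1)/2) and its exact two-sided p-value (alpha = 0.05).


Step 1: Enumerate the 45 unordered pairs (i,j) with i<j and classify each by sign(x_j-x_i) * sign(y_j-y_i).
  (1,2):dx=+8,dy=+12->C; (1,3):dx=+4,dy=+11->C; (1,4):dx=+6,dy=+2->C; (1,5):dx=+3,dy=+7->C
  (1,6):dx=+9,dy=-5->D; (1,7):dx=-1,dy=+5->D; (1,8):dx=+1,dy=-3->D; (1,9):dx=+10,dy=+8->C
  (1,10):dx=+7,dy=-2->D; (2,3):dx=-4,dy=-1->C; (2,4):dx=-2,dy=-10->C; (2,5):dx=-5,dy=-5->C
  (2,6):dx=+1,dy=-17->D; (2,7):dx=-9,dy=-7->C; (2,8):dx=-7,dy=-15->C; (2,9):dx=+2,dy=-4->D
  (2,10):dx=-1,dy=-14->C; (3,4):dx=+2,dy=-9->D; (3,5):dx=-1,dy=-4->C; (3,6):dx=+5,dy=-16->D
  (3,7):dx=-5,dy=-6->C; (3,8):dx=-3,dy=-14->C; (3,9):dx=+6,dy=-3->D; (3,10):dx=+3,dy=-13->D
  (4,5):dx=-3,dy=+5->D; (4,6):dx=+3,dy=-7->D; (4,7):dx=-7,dy=+3->D; (4,8):dx=-5,dy=-5->C
  (4,9):dx=+4,dy=+6->C; (4,10):dx=+1,dy=-4->D; (5,6):dx=+6,dy=-12->D; (5,7):dx=-4,dy=-2->C
  (5,8):dx=-2,dy=-10->C; (5,9):dx=+7,dy=+1->C; (5,10):dx=+4,dy=-9->D; (6,7):dx=-10,dy=+10->D
  (6,8):dx=-8,dy=+2->D; (6,9):dx=+1,dy=+13->C; (6,10):dx=-2,dy=+3->D; (7,8):dx=+2,dy=-8->D
  (7,9):dx=+11,dy=+3->C; (7,10):dx=+8,dy=-7->D; (8,9):dx=+9,dy=+11->C; (8,10):dx=+6,dy=+1->C
  (9,10):dx=-3,dy=-10->C
Step 2: C = 24, D = 21, total pairs = 45.
Step 3: tau = (C - D)/(n(n-1)/2) = (24 - 21)/45 = 0.066667.
Step 4: Exact two-sided p-value (enumerate n! = 3628800 permutations of y under H0): p = 0.861801.
Step 5: alpha = 0.05. fail to reject H0.

tau_b = 0.0667 (C=24, D=21), p = 0.861801, fail to reject H0.


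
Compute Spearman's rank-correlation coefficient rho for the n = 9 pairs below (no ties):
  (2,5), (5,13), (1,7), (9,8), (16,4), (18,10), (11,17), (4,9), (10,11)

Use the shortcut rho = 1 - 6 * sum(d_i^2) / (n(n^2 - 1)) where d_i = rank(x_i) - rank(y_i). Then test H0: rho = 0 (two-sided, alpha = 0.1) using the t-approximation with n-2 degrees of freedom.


Step 1: Rank x and y separately (midranks; no ties here).
rank(x): 2->2, 5->4, 1->1, 9->5, 16->8, 18->9, 11->7, 4->3, 10->6
rank(y): 5->2, 13->8, 7->3, 8->4, 4->1, 10->6, 17->9, 9->5, 11->7
Step 2: d_i = R_x(i) - R_y(i); compute d_i^2.
  (2-2)^2=0, (4-8)^2=16, (1-3)^2=4, (5-4)^2=1, (8-1)^2=49, (9-6)^2=9, (7-9)^2=4, (3-5)^2=4, (6-7)^2=1
sum(d^2) = 88.
Step 3: rho = 1 - 6*88 / (9*(9^2 - 1)) = 1 - 528/720 = 0.266667.
Step 4: Under H0, t = rho * sqrt((n-2)/(1-rho^2)) = 0.7320 ~ t(7).
Step 5: Two-sided p-value from the t-distribution with 7 df = 0.487922.
Step 6: alpha = 0.1. fail to reject H0.

rho = 0.2667, p = 0.487922, fail to reject H0 at alpha = 0.1.


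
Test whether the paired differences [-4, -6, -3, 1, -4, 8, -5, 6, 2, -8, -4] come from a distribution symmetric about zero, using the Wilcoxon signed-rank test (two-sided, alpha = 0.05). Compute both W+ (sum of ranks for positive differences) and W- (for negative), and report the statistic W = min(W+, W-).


Step 1: Drop any zero differences (none here) and take |d_i|.
|d| = [4, 6, 3, 1, 4, 8, 5, 6, 2, 8, 4]
Step 2: Midrank |d_i| (ties get averaged ranks).
ranks: |4|->5, |6|->8.5, |3|->3, |1|->1, |4|->5, |8|->10.5, |5|->7, |6|->8.5, |2|->2, |8|->10.5, |4|->5
Step 3: Attach original signs; sum ranks with positive sign and with negative sign.
W+ = 1 + 10.5 + 8.5 + 2 = 22
W- = 5 + 8.5 + 3 + 5 + 7 + 10.5 + 5 = 44
(Check: W+ + W- = 66 should equal n(n+1)/2 = 66.)
Step 4: Test statistic W = min(W+, W-) = 22.
Step 5: Ties in |d|, so use the tie-corrected normal approximation.
        E[W] = n(n+1)/4 = 11*12/4 = 33.
        Tie groups: |d|=4 (t=3), |d|=6 (t=2), |d|=8 (t=2); sum(t^3 - t) = 36.
        Var[W] = n(n+1)(2n+1)/24 - sum(t^3-t)/48 = 3036/24 - 36/48 = 125.75.
        z = (W - E[W]) / sqrt(Var[W]) = (22 - 33) / 11.2138 = -0.9809.
        Two-sided p = 2*Phi(z) = 0.326627.
Step 6: alpha = 0.05. fail to reject H0.

W+ = 22, W- = 44, W = min = 22, p = 0.326627, fail to reject H0.


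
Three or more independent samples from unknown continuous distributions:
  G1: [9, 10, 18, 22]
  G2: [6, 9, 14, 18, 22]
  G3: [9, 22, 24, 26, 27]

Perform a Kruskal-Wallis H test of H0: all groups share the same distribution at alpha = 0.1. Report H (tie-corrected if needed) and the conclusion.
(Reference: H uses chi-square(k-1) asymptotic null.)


Step 1: Combine all N = 14 observations and assign midranks.
sorted (value, group, rank): (6,G2,1), (9,G1,3), (9,G2,3), (9,G3,3), (10,G1,5), (14,G2,6), (18,G1,7.5), (18,G2,7.5), (22,G1,10), (22,G2,10), (22,G3,10), (24,G3,12), (26,G3,13), (27,G3,14)
Step 2: Sum ranks within each group.
R_1 = 25.5 (n_1 = 4)
R_2 = 27.5 (n_2 = 5)
R_3 = 52 (n_3 = 5)
Step 3: H = 12/(N(N+1)) * sum(R_i^2/n_i) - 3(N+1)
     = 12/(14*15) * (25.5^2/4 + 27.5^2/5 + 52^2/5) - 3*15
     = 0.057143 * 854.612 - 45
     = 3.835000.
Step 4: Ties present; correction factor C = 1 - 54/(14^3 - 14) = 0.980220. Corrected H = 3.835000 / 0.980220 = 3.912388.
Step 5: Under H0, H ~ chi^2(2); p-value = 0.141396.
Step 6: alpha = 0.1. fail to reject H0.

H = 3.9124, df = 2, p = 0.141396, fail to reject H0.


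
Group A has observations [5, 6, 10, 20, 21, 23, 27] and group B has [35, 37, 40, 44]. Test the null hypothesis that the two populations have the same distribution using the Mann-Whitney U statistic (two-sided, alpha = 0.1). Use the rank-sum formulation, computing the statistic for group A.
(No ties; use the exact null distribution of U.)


Step 1: Combine and sort all 11 observations; assign midranks.
sorted (value, group): (5,X), (6,X), (10,X), (20,X), (21,X), (23,X), (27,X), (35,Y), (37,Y), (40,Y), (44,Y)
ranks: 5->1, 6->2, 10->3, 20->4, 21->5, 23->6, 27->7, 35->8, 37->9, 40->10, 44->11
Step 2: Rank sum for X: R1 = 1 + 2 + 3 + 4 + 5 + 6 + 7 = 28.
Step 3: U_X = R1 - n1(n1+1)/2 = 28 - 7*8/2 = 28 - 28 = 0.
       U_Y = n1*n2 - U_X = 28 - 0 = 28.
Step 4: No ties, so the exact null distribution of U (based on enumerating the C(11,7) = 330 equally likely rank assignments) gives the two-sided p-value.
Step 5: p-value = 0.006061; compare to alpha = 0.1. reject H0.

U_X = 0, p = 0.006061, reject H0 at alpha = 0.1.


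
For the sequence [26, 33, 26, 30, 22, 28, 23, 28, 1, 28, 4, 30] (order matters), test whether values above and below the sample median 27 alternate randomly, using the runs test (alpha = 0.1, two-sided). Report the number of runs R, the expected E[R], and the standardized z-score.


Step 1: Compute median = 27; label A = above, B = below.
Labels in order: BABABABABABA  (n_A = 6, n_B = 6)
Step 2: Count runs R = 12.
Step 3: Under H0 (random ordering), E[R] = 2*n_A*n_B/(n_A+n_B) + 1 = 2*6*6/12 + 1 = 7.0000.
        Var[R] = 2*n_A*n_B*(2*n_A*n_B - n_A - n_B) / ((n_A+n_B)^2 * (n_A+n_B-1)) = 4320/1584 = 2.7273.
        SD[R] = 1.6514.
Step 4: Continuity-corrected z = (R - 0.5 - E[R]) / SD[R] = (12 - 0.5 - 7.0000) / 1.6514 = 2.7249.
Step 5: Two-sided p-value via normal approximation = 2*(1 - Phi(|z|)) = 0.006432.
Step 6: alpha = 0.1. reject H0.

R = 12, z = 2.7249, p = 0.006432, reject H0.


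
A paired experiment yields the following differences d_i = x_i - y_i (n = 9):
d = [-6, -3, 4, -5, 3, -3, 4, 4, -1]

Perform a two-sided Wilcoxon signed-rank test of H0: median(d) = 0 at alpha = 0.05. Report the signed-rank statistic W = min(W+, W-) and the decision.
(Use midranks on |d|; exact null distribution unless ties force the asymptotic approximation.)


Step 1: Drop any zero differences (none here) and take |d_i|.
|d| = [6, 3, 4, 5, 3, 3, 4, 4, 1]
Step 2: Midrank |d_i| (ties get averaged ranks).
ranks: |6|->9, |3|->3, |4|->6, |5|->8, |3|->3, |3|->3, |4|->6, |4|->6, |1|->1
Step 3: Attach original signs; sum ranks with positive sign and with negative sign.
W+ = 6 + 3 + 6 + 6 = 21
W- = 9 + 3 + 8 + 3 + 1 = 24
(Check: W+ + W- = 45 should equal n(n+1)/2 = 45.)
Step 4: Test statistic W = min(W+, W-) = 21.
Step 5: Ties in |d|, so use the tie-corrected normal approximation.
        E[W] = n(n+1)/4 = 9*10/4 = 22.5.
        Tie groups: |d|=3 (t=3), |d|=4 (t=3); sum(t^3 - t) = 48.
        Var[W] = n(n+1)(2n+1)/24 - sum(t^3-t)/48 = 1710/24 - 48/48 = 70.25.
        z = (W - E[W]) / sqrt(Var[W]) = (21 - 22.5) / 8.3815 = -0.1790.
        Two-sided p = 2*Phi(z) = 0.857965.
Step 6: alpha = 0.05. fail to reject H0.

W+ = 21, W- = 24, W = min = 21, p = 0.857965, fail to reject H0.


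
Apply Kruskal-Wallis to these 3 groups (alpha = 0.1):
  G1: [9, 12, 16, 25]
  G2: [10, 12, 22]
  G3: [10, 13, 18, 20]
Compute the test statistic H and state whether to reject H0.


Step 1: Combine all N = 11 observations and assign midranks.
sorted (value, group, rank): (9,G1,1), (10,G2,2.5), (10,G3,2.5), (12,G1,4.5), (12,G2,4.5), (13,G3,6), (16,G1,7), (18,G3,8), (20,G3,9), (22,G2,10), (25,G1,11)
Step 2: Sum ranks within each group.
R_1 = 23.5 (n_1 = 4)
R_2 = 17 (n_2 = 3)
R_3 = 25.5 (n_3 = 4)
Step 3: H = 12/(N(N+1)) * sum(R_i^2/n_i) - 3(N+1)
     = 12/(11*12) * (23.5^2/4 + 17^2/3 + 25.5^2/4) - 3*12
     = 0.090909 * 396.958 - 36
     = 0.087121.
Step 4: Ties present; correction factor C = 1 - 12/(11^3 - 11) = 0.990909. Corrected H = 0.087121 / 0.990909 = 0.087920.
Step 5: Under H0, H ~ chi^2(2); p-value = 0.956992.
Step 6: alpha = 0.1. fail to reject H0.

H = 0.0879, df = 2, p = 0.956992, fail to reject H0.


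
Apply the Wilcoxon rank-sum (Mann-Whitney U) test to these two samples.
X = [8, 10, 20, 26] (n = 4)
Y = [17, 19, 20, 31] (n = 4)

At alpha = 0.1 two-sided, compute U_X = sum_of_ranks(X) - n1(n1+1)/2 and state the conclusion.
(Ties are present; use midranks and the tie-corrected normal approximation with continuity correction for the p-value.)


Step 1: Combine and sort all 8 observations; assign midranks.
sorted (value, group): (8,X), (10,X), (17,Y), (19,Y), (20,X), (20,Y), (26,X), (31,Y)
ranks: 8->1, 10->2, 17->3, 19->4, 20->5.5, 20->5.5, 26->7, 31->8
Step 2: Rank sum for X: R1 = 1 + 2 + 5.5 + 7 = 15.5.
Step 3: U_X = R1 - n1(n1+1)/2 = 15.5 - 4*5/2 = 15.5 - 10 = 5.5.
       U_Y = n1*n2 - U_X = 16 - 5.5 = 10.5.
Step 4: Ties are present, so use the tie-corrected normal approximation (with continuity correction) for the p-value.
Step 5: p-value = 0.561363; compare to alpha = 0.1. fail to reject H0.

U_X = 5.5, p = 0.561363, fail to reject H0 at alpha = 0.1.


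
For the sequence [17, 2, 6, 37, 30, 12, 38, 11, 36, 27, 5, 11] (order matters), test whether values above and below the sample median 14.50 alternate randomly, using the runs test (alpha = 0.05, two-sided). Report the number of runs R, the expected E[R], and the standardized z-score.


Step 1: Compute median = 14.50; label A = above, B = below.
Labels in order: ABBAABABAABB  (n_A = 6, n_B = 6)
Step 2: Count runs R = 8.
Step 3: Under H0 (random ordering), E[R] = 2*n_A*n_B/(n_A+n_B) + 1 = 2*6*6/12 + 1 = 7.0000.
        Var[R] = 2*n_A*n_B*(2*n_A*n_B - n_A - n_B) / ((n_A+n_B)^2 * (n_A+n_B-1)) = 4320/1584 = 2.7273.
        SD[R] = 1.6514.
Step 4: Continuity-corrected z = (R - 0.5 - E[R]) / SD[R] = (8 - 0.5 - 7.0000) / 1.6514 = 0.3028.
Step 5: Two-sided p-value via normal approximation = 2*(1 - Phi(|z|)) = 0.762069.
Step 6: alpha = 0.05. fail to reject H0.

R = 8, z = 0.3028, p = 0.762069, fail to reject H0.


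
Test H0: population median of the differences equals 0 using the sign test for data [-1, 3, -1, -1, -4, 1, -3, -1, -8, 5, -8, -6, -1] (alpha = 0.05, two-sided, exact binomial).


Step 1: Discard zero differences. Original n = 13; n_eff = number of nonzero differences = 13.
Nonzero differences (with sign): -1, +3, -1, -1, -4, +1, -3, -1, -8, +5, -8, -6, -1
Step 2: Count signs: positive = 3, negative = 10.
Step 3: Under H0: P(positive) = 0.5, so the number of positives S ~ Bin(13, 0.5).
Step 4: Two-sided exact p-value = sum of Bin(13,0.5) probabilities at or below the observed probability = 0.092285.
Step 5: alpha = 0.05. fail to reject H0.

n_eff = 13, pos = 3, neg = 10, p = 0.092285, fail to reject H0.


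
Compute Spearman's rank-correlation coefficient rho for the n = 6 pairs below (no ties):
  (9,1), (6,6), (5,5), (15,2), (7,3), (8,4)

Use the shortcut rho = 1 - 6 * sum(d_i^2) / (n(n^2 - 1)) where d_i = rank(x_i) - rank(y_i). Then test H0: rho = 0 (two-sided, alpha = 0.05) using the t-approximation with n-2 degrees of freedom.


Step 1: Rank x and y separately (midranks; no ties here).
rank(x): 9->5, 6->2, 5->1, 15->6, 7->3, 8->4
rank(y): 1->1, 6->6, 5->5, 2->2, 3->3, 4->4
Step 2: d_i = R_x(i) - R_y(i); compute d_i^2.
  (5-1)^2=16, (2-6)^2=16, (1-5)^2=16, (6-2)^2=16, (3-3)^2=0, (4-4)^2=0
sum(d^2) = 64.
Step 3: rho = 1 - 6*64 / (6*(6^2 - 1)) = 1 - 384/210 = -0.828571.
Step 4: Under H0, t = rho * sqrt((n-2)/(1-rho^2)) = -2.9598 ~ t(4).
Step 5: Two-sided p-value from the t-distribution with 4 df = 0.041563.
Step 6: alpha = 0.05. reject H0.

rho = -0.8286, p = 0.041563, reject H0 at alpha = 0.05.


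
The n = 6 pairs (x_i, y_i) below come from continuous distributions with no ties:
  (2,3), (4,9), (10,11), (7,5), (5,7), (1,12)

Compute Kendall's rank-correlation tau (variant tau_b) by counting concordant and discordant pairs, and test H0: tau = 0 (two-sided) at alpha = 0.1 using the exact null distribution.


Step 1: Enumerate the 15 unordered pairs (i,j) with i<j and classify each by sign(x_j-x_i) * sign(y_j-y_i).
  (1,2):dx=+2,dy=+6->C; (1,3):dx=+8,dy=+8->C; (1,4):dx=+5,dy=+2->C; (1,5):dx=+3,dy=+4->C
  (1,6):dx=-1,dy=+9->D; (2,3):dx=+6,dy=+2->C; (2,4):dx=+3,dy=-4->D; (2,5):dx=+1,dy=-2->D
  (2,6):dx=-3,dy=+3->D; (3,4):dx=-3,dy=-6->C; (3,5):dx=-5,dy=-4->C; (3,6):dx=-9,dy=+1->D
  (4,5):dx=-2,dy=+2->D; (4,6):dx=-6,dy=+7->D; (5,6):dx=-4,dy=+5->D
Step 2: C = 7, D = 8, total pairs = 15.
Step 3: tau = (C - D)/(n(n-1)/2) = (7 - 8)/15 = -0.066667.
Step 4: Exact two-sided p-value (enumerate n! = 720 permutations of y under H0): p = 1.000000.
Step 5: alpha = 0.1. fail to reject H0.

tau_b = -0.0667 (C=7, D=8), p = 1.000000, fail to reject H0.


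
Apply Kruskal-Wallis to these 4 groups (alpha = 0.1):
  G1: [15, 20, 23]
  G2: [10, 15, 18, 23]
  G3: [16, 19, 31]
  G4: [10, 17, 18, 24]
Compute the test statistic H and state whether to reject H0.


Step 1: Combine all N = 14 observations and assign midranks.
sorted (value, group, rank): (10,G2,1.5), (10,G4,1.5), (15,G1,3.5), (15,G2,3.5), (16,G3,5), (17,G4,6), (18,G2,7.5), (18,G4,7.5), (19,G3,9), (20,G1,10), (23,G1,11.5), (23,G2,11.5), (24,G4,13), (31,G3,14)
Step 2: Sum ranks within each group.
R_1 = 25 (n_1 = 3)
R_2 = 24 (n_2 = 4)
R_3 = 28 (n_3 = 3)
R_4 = 28 (n_4 = 4)
Step 3: H = 12/(N(N+1)) * sum(R_i^2/n_i) - 3(N+1)
     = 12/(14*15) * (25^2/3 + 24^2/4 + 28^2/3 + 28^2/4) - 3*15
     = 0.057143 * 809.667 - 45
     = 1.266667.
Step 4: Ties present; correction factor C = 1 - 24/(14^3 - 14) = 0.991209. Corrected H = 1.266667 / 0.991209 = 1.277901.
Step 5: Under H0, H ~ chi^2(3); p-value = 0.734387.
Step 6: alpha = 0.1. fail to reject H0.

H = 1.2779, df = 3, p = 0.734387, fail to reject H0.


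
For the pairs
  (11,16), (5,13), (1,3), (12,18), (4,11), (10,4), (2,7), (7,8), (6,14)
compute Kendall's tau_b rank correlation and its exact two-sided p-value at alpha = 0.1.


Step 1: Enumerate the 36 unordered pairs (i,j) with i<j and classify each by sign(x_j-x_i) * sign(y_j-y_i).
  (1,2):dx=-6,dy=-3->C; (1,3):dx=-10,dy=-13->C; (1,4):dx=+1,dy=+2->C; (1,5):dx=-7,dy=-5->C
  (1,6):dx=-1,dy=-12->C; (1,7):dx=-9,dy=-9->C; (1,8):dx=-4,dy=-8->C; (1,9):dx=-5,dy=-2->C
  (2,3):dx=-4,dy=-10->C; (2,4):dx=+7,dy=+5->C; (2,5):dx=-1,dy=-2->C; (2,6):dx=+5,dy=-9->D
  (2,7):dx=-3,dy=-6->C; (2,8):dx=+2,dy=-5->D; (2,9):dx=+1,dy=+1->C; (3,4):dx=+11,dy=+15->C
  (3,5):dx=+3,dy=+8->C; (3,6):dx=+9,dy=+1->C; (3,7):dx=+1,dy=+4->C; (3,8):dx=+6,dy=+5->C
  (3,9):dx=+5,dy=+11->C; (4,5):dx=-8,dy=-7->C; (4,6):dx=-2,dy=-14->C; (4,7):dx=-10,dy=-11->C
  (4,8):dx=-5,dy=-10->C; (4,9):dx=-6,dy=-4->C; (5,6):dx=+6,dy=-7->D; (5,7):dx=-2,dy=-4->C
  (5,8):dx=+3,dy=-3->D; (5,9):dx=+2,dy=+3->C; (6,7):dx=-8,dy=+3->D; (6,8):dx=-3,dy=+4->D
  (6,9):dx=-4,dy=+10->D; (7,8):dx=+5,dy=+1->C; (7,9):dx=+4,dy=+7->C; (8,9):dx=-1,dy=+6->D
Step 2: C = 28, D = 8, total pairs = 36.
Step 3: tau = (C - D)/(n(n-1)/2) = (28 - 8)/36 = 0.555556.
Step 4: Exact two-sided p-value (enumerate n! = 362880 permutations of y under H0): p = 0.044615.
Step 5: alpha = 0.1. reject H0.

tau_b = 0.5556 (C=28, D=8), p = 0.044615, reject H0.


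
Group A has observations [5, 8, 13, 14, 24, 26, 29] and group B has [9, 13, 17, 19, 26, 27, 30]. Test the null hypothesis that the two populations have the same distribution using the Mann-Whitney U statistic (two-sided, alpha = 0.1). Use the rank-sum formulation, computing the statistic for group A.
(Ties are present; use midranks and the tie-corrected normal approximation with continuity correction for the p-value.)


Step 1: Combine and sort all 14 observations; assign midranks.
sorted (value, group): (5,X), (8,X), (9,Y), (13,X), (13,Y), (14,X), (17,Y), (19,Y), (24,X), (26,X), (26,Y), (27,Y), (29,X), (30,Y)
ranks: 5->1, 8->2, 9->3, 13->4.5, 13->4.5, 14->6, 17->7, 19->8, 24->9, 26->10.5, 26->10.5, 27->12, 29->13, 30->14
Step 2: Rank sum for X: R1 = 1 + 2 + 4.5 + 6 + 9 + 10.5 + 13 = 46.
Step 3: U_X = R1 - n1(n1+1)/2 = 46 - 7*8/2 = 46 - 28 = 18.
       U_Y = n1*n2 - U_X = 49 - 18 = 31.
Step 4: Ties are present, so use the tie-corrected normal approximation (with continuity correction) for the p-value.
Step 5: p-value = 0.442284; compare to alpha = 0.1. fail to reject H0.

U_X = 18, p = 0.442284, fail to reject H0 at alpha = 0.1.


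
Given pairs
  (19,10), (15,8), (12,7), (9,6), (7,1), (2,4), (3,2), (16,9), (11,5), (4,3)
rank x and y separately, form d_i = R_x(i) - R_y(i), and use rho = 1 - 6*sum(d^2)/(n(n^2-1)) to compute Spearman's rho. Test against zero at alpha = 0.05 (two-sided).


Step 1: Rank x and y separately (midranks; no ties here).
rank(x): 19->10, 15->8, 12->7, 9->5, 7->4, 2->1, 3->2, 16->9, 11->6, 4->3
rank(y): 10->10, 8->8, 7->7, 6->6, 1->1, 4->4, 2->2, 9->9, 5->5, 3->3
Step 2: d_i = R_x(i) - R_y(i); compute d_i^2.
  (10-10)^2=0, (8-8)^2=0, (7-7)^2=0, (5-6)^2=1, (4-1)^2=9, (1-4)^2=9, (2-2)^2=0, (9-9)^2=0, (6-5)^2=1, (3-3)^2=0
sum(d^2) = 20.
Step 3: rho = 1 - 6*20 / (10*(10^2 - 1)) = 1 - 120/990 = 0.878788.
Step 4: Under H0, t = rho * sqrt((n-2)/(1-rho^2)) = 5.2086 ~ t(8).
Step 5: Two-sided p-value from the t-distribution with 8 df = 0.000814.
Step 6: alpha = 0.05. reject H0.

rho = 0.8788, p = 0.000814, reject H0 at alpha = 0.05.


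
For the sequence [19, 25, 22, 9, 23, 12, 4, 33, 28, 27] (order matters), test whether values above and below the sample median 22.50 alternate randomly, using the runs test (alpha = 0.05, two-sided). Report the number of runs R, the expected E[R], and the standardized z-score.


Step 1: Compute median = 22.50; label A = above, B = below.
Labels in order: BABBABBAAA  (n_A = 5, n_B = 5)
Step 2: Count runs R = 6.
Step 3: Under H0 (random ordering), E[R] = 2*n_A*n_B/(n_A+n_B) + 1 = 2*5*5/10 + 1 = 6.0000.
        Var[R] = 2*n_A*n_B*(2*n_A*n_B - n_A - n_B) / ((n_A+n_B)^2 * (n_A+n_B-1)) = 2000/900 = 2.2222.
        SD[R] = 1.4907.
Step 4: R = E[R], so z = 0 with no continuity correction.
Step 5: Two-sided p-value via normal approximation = 2*(1 - Phi(|z|)) = 1.000000.
Step 6: alpha = 0.05. fail to reject H0.

R = 6, z = 0.0000, p = 1.000000, fail to reject H0.


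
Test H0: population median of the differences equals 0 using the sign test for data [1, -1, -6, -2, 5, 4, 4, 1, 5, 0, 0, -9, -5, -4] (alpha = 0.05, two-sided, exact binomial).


Step 1: Discard zero differences. Original n = 14; n_eff = number of nonzero differences = 12.
Nonzero differences (with sign): +1, -1, -6, -2, +5, +4, +4, +1, +5, -9, -5, -4
Step 2: Count signs: positive = 6, negative = 6.
Step 3: Under H0: P(positive) = 0.5, so the number of positives S ~ Bin(12, 0.5).
Step 4: Two-sided exact p-value = sum of Bin(12,0.5) probabilities at or below the observed probability = 1.000000.
Step 5: alpha = 0.05. fail to reject H0.

n_eff = 12, pos = 6, neg = 6, p = 1.000000, fail to reject H0.


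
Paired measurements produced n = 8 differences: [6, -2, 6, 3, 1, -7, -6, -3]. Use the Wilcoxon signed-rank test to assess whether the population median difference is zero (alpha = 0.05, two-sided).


Step 1: Drop any zero differences (none here) and take |d_i|.
|d| = [6, 2, 6, 3, 1, 7, 6, 3]
Step 2: Midrank |d_i| (ties get averaged ranks).
ranks: |6|->6, |2|->2, |6|->6, |3|->3.5, |1|->1, |7|->8, |6|->6, |3|->3.5
Step 3: Attach original signs; sum ranks with positive sign and with negative sign.
W+ = 6 + 6 + 3.5 + 1 = 16.5
W- = 2 + 8 + 6 + 3.5 = 19.5
(Check: W+ + W- = 36 should equal n(n+1)/2 = 36.)
Step 4: Test statistic W = min(W+, W-) = 16.5.
Step 5: Ties in |d|, so use the tie-corrected normal approximation.
        E[W] = n(n+1)/4 = 8*9/4 = 18.
        Tie groups: |d|=3 (t=2), |d|=6 (t=3); sum(t^3 - t) = 30.
        Var[W] = n(n+1)(2n+1)/24 - sum(t^3-t)/48 = 1224/24 - 30/48 = 50.375.
        z = (W - E[W]) / sqrt(Var[W]) = (16.5 - 18) / 7.0975 = -0.2113.
        Two-sided p = 2*Phi(z) = 0.832621.
Step 6: alpha = 0.05. fail to reject H0.

W+ = 16.5, W- = 19.5, W = min = 16.5, p = 0.832621, fail to reject H0.
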